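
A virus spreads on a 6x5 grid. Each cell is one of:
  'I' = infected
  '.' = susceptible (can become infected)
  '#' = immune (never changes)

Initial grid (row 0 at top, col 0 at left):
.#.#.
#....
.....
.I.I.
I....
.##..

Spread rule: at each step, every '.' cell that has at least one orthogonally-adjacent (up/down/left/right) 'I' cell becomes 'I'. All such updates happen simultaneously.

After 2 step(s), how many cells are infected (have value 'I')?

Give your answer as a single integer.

Step 0 (initial): 3 infected
Step 1: +8 new -> 11 infected
Step 2: +8 new -> 19 infected

Answer: 19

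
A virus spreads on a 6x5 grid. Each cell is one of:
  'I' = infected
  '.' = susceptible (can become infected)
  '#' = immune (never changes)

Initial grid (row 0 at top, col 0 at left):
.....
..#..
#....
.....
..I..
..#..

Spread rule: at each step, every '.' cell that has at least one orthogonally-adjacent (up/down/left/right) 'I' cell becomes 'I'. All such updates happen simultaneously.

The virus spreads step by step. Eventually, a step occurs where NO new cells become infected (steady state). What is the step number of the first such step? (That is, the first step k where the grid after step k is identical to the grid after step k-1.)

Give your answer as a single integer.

Step 0 (initial): 1 infected
Step 1: +3 new -> 4 infected
Step 2: +7 new -> 11 infected
Step 3: +6 new -> 17 infected
Step 4: +3 new -> 20 infected
Step 5: +4 new -> 24 infected
Step 6: +3 new -> 27 infected
Step 7: +0 new -> 27 infected

Answer: 7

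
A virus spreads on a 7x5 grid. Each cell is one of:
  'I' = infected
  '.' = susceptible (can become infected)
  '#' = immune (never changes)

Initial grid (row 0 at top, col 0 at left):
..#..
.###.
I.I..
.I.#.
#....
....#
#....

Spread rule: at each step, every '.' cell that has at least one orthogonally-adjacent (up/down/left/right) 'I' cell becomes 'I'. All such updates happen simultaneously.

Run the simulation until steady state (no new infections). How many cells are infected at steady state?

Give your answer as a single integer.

Step 0 (initial): 3 infected
Step 1: +6 new -> 9 infected
Step 2: +4 new -> 13 infected
Step 3: +7 new -> 20 infected
Step 4: +4 new -> 24 infected
Step 5: +2 new -> 26 infected
Step 6: +1 new -> 27 infected
Step 7: +0 new -> 27 infected

Answer: 27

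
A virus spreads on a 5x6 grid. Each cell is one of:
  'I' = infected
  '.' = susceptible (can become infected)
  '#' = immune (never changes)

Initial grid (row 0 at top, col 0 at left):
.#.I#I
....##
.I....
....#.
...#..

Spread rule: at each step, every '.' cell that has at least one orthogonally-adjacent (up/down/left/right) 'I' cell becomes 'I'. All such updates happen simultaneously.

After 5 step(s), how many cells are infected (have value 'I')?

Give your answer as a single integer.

Answer: 22

Derivation:
Step 0 (initial): 3 infected
Step 1: +6 new -> 9 infected
Step 2: +6 new -> 15 infected
Step 3: +5 new -> 20 infected
Step 4: +1 new -> 21 infected
Step 5: +1 new -> 22 infected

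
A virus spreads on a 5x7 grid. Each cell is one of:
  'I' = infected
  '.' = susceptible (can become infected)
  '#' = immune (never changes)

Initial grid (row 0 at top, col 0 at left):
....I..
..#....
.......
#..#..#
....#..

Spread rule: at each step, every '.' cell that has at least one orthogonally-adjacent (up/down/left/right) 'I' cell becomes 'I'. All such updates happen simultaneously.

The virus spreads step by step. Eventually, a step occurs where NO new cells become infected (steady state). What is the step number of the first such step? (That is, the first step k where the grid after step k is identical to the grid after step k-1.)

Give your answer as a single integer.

Answer: 9

Derivation:
Step 0 (initial): 1 infected
Step 1: +3 new -> 4 infected
Step 2: +5 new -> 9 infected
Step 3: +5 new -> 14 infected
Step 4: +5 new -> 19 infected
Step 5: +4 new -> 23 infected
Step 6: +4 new -> 27 infected
Step 7: +2 new -> 29 infected
Step 8: +1 new -> 30 infected
Step 9: +0 new -> 30 infected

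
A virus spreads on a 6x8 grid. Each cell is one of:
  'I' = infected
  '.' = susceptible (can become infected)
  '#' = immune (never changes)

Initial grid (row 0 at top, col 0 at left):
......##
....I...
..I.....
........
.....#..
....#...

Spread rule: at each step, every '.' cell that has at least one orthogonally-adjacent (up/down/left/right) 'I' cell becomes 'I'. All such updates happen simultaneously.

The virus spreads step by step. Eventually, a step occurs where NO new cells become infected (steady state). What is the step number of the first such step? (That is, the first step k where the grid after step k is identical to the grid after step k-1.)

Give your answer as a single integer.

Step 0 (initial): 2 infected
Step 1: +8 new -> 10 infected
Step 2: +11 new -> 21 infected
Step 3: +10 new -> 31 infected
Step 4: +6 new -> 37 infected
Step 5: +3 new -> 40 infected
Step 6: +2 new -> 42 infected
Step 7: +2 new -> 44 infected
Step 8: +0 new -> 44 infected

Answer: 8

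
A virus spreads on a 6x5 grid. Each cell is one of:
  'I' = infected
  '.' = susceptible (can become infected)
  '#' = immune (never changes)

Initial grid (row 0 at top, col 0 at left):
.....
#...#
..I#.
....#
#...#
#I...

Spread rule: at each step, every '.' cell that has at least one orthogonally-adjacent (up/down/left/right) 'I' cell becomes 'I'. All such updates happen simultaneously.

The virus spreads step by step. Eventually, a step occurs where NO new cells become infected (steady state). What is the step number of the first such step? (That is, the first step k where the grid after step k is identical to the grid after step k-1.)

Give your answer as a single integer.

Step 0 (initial): 2 infected
Step 1: +5 new -> 7 infected
Step 2: +8 new -> 15 infected
Step 3: +5 new -> 20 infected
Step 4: +2 new -> 22 infected
Step 5: +0 new -> 22 infected

Answer: 5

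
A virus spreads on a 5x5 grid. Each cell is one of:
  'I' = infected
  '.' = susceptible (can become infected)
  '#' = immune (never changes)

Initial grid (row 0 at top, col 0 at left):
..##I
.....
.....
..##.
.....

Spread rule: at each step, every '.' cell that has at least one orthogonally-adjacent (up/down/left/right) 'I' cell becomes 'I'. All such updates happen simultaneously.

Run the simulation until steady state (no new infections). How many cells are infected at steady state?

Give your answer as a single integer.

Answer: 21

Derivation:
Step 0 (initial): 1 infected
Step 1: +1 new -> 2 infected
Step 2: +2 new -> 4 infected
Step 3: +3 new -> 7 infected
Step 4: +3 new -> 10 infected
Step 5: +4 new -> 14 infected
Step 6: +4 new -> 18 infected
Step 7: +2 new -> 20 infected
Step 8: +1 new -> 21 infected
Step 9: +0 new -> 21 infected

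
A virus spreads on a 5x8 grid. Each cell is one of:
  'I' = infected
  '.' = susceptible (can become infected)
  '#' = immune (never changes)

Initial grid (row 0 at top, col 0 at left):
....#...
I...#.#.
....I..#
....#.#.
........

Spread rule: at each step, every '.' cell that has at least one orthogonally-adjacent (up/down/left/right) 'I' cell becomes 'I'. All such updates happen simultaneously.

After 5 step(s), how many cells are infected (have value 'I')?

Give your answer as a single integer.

Step 0 (initial): 2 infected
Step 1: +5 new -> 7 infected
Step 2: +10 new -> 17 infected
Step 3: +8 new -> 25 infected
Step 4: +5 new -> 30 infected
Step 5: +2 new -> 32 infected

Answer: 32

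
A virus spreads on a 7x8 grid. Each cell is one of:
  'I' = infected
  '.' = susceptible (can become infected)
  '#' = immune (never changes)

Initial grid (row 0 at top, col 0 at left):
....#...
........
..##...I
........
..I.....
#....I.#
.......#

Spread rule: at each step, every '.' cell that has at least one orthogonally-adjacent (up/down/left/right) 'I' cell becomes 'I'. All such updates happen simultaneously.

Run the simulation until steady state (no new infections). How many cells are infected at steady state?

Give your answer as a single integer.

Step 0 (initial): 3 infected
Step 1: +11 new -> 14 infected
Step 2: +16 new -> 30 infected
Step 3: +8 new -> 38 infected
Step 4: +5 new -> 43 infected
Step 5: +4 new -> 47 infected
Step 6: +3 new -> 50 infected
Step 7: +0 new -> 50 infected

Answer: 50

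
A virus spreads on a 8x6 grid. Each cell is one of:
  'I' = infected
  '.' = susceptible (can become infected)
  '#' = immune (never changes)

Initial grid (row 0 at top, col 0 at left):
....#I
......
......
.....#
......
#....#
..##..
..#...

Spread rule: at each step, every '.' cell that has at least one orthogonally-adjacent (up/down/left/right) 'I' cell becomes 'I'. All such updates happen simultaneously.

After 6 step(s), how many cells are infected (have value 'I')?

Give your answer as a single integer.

Step 0 (initial): 1 infected
Step 1: +1 new -> 2 infected
Step 2: +2 new -> 4 infected
Step 3: +2 new -> 6 infected
Step 4: +4 new -> 10 infected
Step 5: +5 new -> 15 infected
Step 6: +7 new -> 22 infected

Answer: 22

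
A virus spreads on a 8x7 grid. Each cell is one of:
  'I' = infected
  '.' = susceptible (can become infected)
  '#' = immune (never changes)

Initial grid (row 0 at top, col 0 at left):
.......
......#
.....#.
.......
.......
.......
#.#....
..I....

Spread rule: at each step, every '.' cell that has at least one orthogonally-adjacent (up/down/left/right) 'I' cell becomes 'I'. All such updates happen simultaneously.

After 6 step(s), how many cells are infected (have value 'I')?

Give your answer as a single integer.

Answer: 32

Derivation:
Step 0 (initial): 1 infected
Step 1: +2 new -> 3 infected
Step 2: +4 new -> 7 infected
Step 3: +4 new -> 11 infected
Step 4: +7 new -> 18 infected
Step 5: +7 new -> 25 infected
Step 6: +7 new -> 32 infected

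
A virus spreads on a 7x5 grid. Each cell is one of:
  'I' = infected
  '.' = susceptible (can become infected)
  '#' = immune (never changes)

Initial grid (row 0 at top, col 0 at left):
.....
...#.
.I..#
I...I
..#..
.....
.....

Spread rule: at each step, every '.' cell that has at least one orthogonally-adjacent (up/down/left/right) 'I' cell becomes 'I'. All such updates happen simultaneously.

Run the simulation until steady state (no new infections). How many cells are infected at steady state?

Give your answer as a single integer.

Step 0 (initial): 3 infected
Step 1: +7 new -> 10 infected
Step 2: +9 new -> 19 infected
Step 3: +6 new -> 25 infected
Step 4: +4 new -> 29 infected
Step 5: +2 new -> 31 infected
Step 6: +1 new -> 32 infected
Step 7: +0 new -> 32 infected

Answer: 32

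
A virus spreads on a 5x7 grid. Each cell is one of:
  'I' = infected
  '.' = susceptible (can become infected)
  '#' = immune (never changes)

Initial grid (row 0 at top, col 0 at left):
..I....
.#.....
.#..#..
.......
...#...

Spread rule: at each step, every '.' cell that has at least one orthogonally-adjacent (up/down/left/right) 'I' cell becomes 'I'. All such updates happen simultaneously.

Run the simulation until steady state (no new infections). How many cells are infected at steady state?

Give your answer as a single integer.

Step 0 (initial): 1 infected
Step 1: +3 new -> 4 infected
Step 2: +4 new -> 8 infected
Step 3: +5 new -> 13 infected
Step 4: +6 new -> 19 infected
Step 5: +5 new -> 24 infected
Step 6: +4 new -> 28 infected
Step 7: +2 new -> 30 infected
Step 8: +1 new -> 31 infected
Step 9: +0 new -> 31 infected

Answer: 31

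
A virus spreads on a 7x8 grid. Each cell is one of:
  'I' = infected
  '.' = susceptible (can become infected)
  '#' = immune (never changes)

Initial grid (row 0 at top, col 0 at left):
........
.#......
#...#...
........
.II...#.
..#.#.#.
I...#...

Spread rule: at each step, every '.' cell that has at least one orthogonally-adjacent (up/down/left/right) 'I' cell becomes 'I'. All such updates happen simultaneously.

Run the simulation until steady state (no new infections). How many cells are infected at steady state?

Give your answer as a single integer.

Answer: 48

Derivation:
Step 0 (initial): 3 infected
Step 1: +7 new -> 10 infected
Step 2: +7 new -> 17 infected
Step 3: +5 new -> 22 infected
Step 4: +4 new -> 26 infected
Step 5: +6 new -> 32 infected
Step 6: +6 new -> 38 infected
Step 7: +6 new -> 44 infected
Step 8: +3 new -> 47 infected
Step 9: +1 new -> 48 infected
Step 10: +0 new -> 48 infected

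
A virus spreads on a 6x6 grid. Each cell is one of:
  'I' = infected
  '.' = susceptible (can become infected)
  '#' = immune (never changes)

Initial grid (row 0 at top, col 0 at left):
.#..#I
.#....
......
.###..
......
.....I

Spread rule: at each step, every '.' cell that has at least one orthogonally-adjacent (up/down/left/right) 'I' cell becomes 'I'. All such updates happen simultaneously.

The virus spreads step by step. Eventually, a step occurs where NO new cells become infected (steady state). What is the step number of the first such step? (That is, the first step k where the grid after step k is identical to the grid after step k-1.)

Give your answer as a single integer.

Answer: 10

Derivation:
Step 0 (initial): 2 infected
Step 1: +3 new -> 5 infected
Step 2: +5 new -> 10 infected
Step 3: +5 new -> 15 infected
Step 4: +5 new -> 20 infected
Step 5: +4 new -> 24 infected
Step 6: +2 new -> 26 infected
Step 7: +2 new -> 28 infected
Step 8: +1 new -> 29 infected
Step 9: +1 new -> 30 infected
Step 10: +0 new -> 30 infected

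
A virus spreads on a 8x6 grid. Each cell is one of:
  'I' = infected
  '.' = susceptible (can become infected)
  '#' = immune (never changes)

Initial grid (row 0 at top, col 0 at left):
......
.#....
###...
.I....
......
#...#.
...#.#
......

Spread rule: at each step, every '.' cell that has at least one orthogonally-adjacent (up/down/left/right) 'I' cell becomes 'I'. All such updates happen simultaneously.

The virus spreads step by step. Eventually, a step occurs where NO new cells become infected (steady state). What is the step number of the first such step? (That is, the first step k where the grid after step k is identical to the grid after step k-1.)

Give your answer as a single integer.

Answer: 10

Derivation:
Step 0 (initial): 1 infected
Step 1: +3 new -> 4 infected
Step 2: +4 new -> 8 infected
Step 3: +5 new -> 13 infected
Step 4: +8 new -> 21 infected
Step 5: +7 new -> 28 infected
Step 6: +5 new -> 33 infected
Step 7: +3 new -> 36 infected
Step 8: +3 new -> 39 infected
Step 9: +1 new -> 40 infected
Step 10: +0 new -> 40 infected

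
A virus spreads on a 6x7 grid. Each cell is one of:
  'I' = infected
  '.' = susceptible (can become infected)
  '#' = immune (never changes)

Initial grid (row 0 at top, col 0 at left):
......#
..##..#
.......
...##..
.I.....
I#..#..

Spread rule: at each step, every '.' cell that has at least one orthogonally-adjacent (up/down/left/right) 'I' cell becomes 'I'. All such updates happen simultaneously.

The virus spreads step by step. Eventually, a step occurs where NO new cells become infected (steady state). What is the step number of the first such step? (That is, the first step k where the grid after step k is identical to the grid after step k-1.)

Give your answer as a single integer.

Step 0 (initial): 2 infected
Step 1: +3 new -> 5 infected
Step 2: +5 new -> 10 infected
Step 3: +5 new -> 15 infected
Step 4: +4 new -> 19 infected
Step 5: +6 new -> 25 infected
Step 6: +5 new -> 30 infected
Step 7: +3 new -> 33 infected
Step 8: +1 new -> 34 infected
Step 9: +0 new -> 34 infected

Answer: 9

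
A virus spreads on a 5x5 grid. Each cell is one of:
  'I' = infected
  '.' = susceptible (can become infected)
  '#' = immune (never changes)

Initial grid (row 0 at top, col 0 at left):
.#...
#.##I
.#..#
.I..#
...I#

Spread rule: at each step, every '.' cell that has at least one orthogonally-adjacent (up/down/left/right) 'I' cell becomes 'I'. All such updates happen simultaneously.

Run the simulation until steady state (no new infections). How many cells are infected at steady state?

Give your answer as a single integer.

Answer: 15

Derivation:
Step 0 (initial): 3 infected
Step 1: +6 new -> 9 infected
Step 2: +5 new -> 14 infected
Step 3: +1 new -> 15 infected
Step 4: +0 new -> 15 infected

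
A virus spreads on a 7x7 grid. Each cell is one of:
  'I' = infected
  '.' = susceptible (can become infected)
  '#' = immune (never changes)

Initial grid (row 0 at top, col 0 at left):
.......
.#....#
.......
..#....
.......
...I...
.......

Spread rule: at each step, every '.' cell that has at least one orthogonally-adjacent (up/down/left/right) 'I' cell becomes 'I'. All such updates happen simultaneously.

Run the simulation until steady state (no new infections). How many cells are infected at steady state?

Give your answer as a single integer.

Step 0 (initial): 1 infected
Step 1: +4 new -> 5 infected
Step 2: +7 new -> 12 infected
Step 3: +8 new -> 20 infected
Step 4: +9 new -> 29 infected
Step 5: +7 new -> 36 infected
Step 6: +5 new -> 41 infected
Step 7: +3 new -> 44 infected
Step 8: +2 new -> 46 infected
Step 9: +0 new -> 46 infected

Answer: 46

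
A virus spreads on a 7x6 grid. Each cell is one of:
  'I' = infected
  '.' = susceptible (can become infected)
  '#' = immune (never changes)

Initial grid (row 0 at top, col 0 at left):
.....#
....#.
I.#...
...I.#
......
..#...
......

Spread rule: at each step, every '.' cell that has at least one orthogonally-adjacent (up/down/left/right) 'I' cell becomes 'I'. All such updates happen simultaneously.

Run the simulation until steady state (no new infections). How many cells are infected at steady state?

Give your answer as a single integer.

Step 0 (initial): 2 infected
Step 1: +7 new -> 9 infected
Step 2: +9 new -> 18 infected
Step 3: +9 new -> 27 infected
Step 4: +8 new -> 35 infected
Step 5: +2 new -> 37 infected
Step 6: +0 new -> 37 infected

Answer: 37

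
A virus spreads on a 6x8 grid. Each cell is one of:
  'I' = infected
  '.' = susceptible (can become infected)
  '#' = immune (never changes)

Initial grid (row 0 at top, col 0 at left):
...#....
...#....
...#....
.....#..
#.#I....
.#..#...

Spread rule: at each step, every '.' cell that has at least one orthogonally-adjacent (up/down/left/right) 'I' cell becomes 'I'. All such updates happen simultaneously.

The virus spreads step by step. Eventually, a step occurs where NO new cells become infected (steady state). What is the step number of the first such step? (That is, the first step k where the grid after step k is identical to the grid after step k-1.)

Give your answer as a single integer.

Step 0 (initial): 1 infected
Step 1: +3 new -> 4 infected
Step 2: +4 new -> 8 infected
Step 3: +5 new -> 13 infected
Step 4: +9 new -> 22 infected
Step 5: +8 new -> 30 infected
Step 6: +5 new -> 35 infected
Step 7: +3 new -> 38 infected
Step 8: +1 new -> 39 infected
Step 9: +0 new -> 39 infected

Answer: 9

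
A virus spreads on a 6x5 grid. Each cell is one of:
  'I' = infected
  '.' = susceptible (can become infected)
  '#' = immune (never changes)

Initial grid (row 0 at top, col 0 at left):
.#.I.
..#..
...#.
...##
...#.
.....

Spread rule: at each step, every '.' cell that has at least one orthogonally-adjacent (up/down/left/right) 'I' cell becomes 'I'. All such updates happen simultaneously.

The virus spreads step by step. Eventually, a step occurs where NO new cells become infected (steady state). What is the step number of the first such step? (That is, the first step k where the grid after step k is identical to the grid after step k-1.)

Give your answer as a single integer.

Answer: 4

Derivation:
Step 0 (initial): 1 infected
Step 1: +3 new -> 4 infected
Step 2: +1 new -> 5 infected
Step 3: +1 new -> 6 infected
Step 4: +0 new -> 6 infected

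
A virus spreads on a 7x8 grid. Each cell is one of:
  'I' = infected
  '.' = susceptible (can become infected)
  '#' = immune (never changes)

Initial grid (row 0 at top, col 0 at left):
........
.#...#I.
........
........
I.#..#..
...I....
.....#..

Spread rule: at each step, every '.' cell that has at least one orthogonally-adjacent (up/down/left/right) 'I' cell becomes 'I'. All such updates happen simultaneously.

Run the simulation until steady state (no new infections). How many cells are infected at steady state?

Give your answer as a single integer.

Step 0 (initial): 3 infected
Step 1: +10 new -> 13 infected
Step 2: +14 new -> 27 infected
Step 3: +12 new -> 39 infected
Step 4: +8 new -> 47 infected
Step 5: +4 new -> 51 infected
Step 6: +0 new -> 51 infected

Answer: 51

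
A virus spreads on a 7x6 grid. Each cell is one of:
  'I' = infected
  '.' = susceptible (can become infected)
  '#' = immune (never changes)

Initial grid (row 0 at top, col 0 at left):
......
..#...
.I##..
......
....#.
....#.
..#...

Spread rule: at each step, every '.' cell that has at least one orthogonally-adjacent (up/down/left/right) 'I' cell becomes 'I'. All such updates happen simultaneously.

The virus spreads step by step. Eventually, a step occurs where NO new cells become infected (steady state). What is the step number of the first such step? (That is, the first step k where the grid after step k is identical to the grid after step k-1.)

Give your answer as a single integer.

Answer: 9

Derivation:
Step 0 (initial): 1 infected
Step 1: +3 new -> 4 infected
Step 2: +5 new -> 9 infected
Step 3: +6 new -> 15 infected
Step 4: +6 new -> 21 infected
Step 5: +6 new -> 27 infected
Step 6: +5 new -> 32 infected
Step 7: +3 new -> 35 infected
Step 8: +1 new -> 36 infected
Step 9: +0 new -> 36 infected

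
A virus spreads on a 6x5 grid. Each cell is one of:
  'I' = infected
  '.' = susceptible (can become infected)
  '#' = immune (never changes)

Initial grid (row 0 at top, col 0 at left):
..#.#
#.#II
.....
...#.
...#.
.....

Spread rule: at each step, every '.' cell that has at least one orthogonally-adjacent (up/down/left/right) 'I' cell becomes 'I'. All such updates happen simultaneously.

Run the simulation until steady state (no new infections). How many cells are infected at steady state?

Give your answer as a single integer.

Step 0 (initial): 2 infected
Step 1: +3 new -> 5 infected
Step 2: +2 new -> 7 infected
Step 3: +3 new -> 10 infected
Step 4: +5 new -> 15 infected
Step 5: +5 new -> 20 infected
Step 6: +3 new -> 23 infected
Step 7: +1 new -> 24 infected
Step 8: +0 new -> 24 infected

Answer: 24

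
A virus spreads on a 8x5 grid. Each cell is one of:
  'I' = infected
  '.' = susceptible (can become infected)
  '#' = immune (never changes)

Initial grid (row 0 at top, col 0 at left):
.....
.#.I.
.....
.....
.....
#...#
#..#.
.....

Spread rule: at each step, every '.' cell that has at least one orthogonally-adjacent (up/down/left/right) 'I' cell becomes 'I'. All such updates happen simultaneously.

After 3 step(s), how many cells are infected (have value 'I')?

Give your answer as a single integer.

Step 0 (initial): 1 infected
Step 1: +4 new -> 5 infected
Step 2: +5 new -> 10 infected
Step 3: +5 new -> 15 infected

Answer: 15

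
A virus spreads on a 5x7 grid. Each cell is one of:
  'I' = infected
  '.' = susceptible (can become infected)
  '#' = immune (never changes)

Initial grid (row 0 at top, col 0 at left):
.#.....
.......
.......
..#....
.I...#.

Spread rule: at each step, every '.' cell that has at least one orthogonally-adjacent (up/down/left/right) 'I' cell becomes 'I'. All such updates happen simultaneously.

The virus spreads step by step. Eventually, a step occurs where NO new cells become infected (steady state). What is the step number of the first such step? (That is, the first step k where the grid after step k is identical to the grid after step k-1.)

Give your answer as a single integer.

Answer: 10

Derivation:
Step 0 (initial): 1 infected
Step 1: +3 new -> 4 infected
Step 2: +3 new -> 7 infected
Step 3: +5 new -> 12 infected
Step 4: +4 new -> 16 infected
Step 5: +5 new -> 21 infected
Step 6: +4 new -> 25 infected
Step 7: +4 new -> 29 infected
Step 8: +2 new -> 31 infected
Step 9: +1 new -> 32 infected
Step 10: +0 new -> 32 infected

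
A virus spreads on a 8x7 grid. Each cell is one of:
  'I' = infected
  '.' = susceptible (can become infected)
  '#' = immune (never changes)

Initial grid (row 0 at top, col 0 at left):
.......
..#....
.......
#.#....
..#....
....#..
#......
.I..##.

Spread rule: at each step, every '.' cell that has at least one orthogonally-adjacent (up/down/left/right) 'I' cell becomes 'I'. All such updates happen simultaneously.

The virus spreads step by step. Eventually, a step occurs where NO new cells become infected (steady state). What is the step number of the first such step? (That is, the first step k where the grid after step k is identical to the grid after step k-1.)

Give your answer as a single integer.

Step 0 (initial): 1 infected
Step 1: +3 new -> 4 infected
Step 2: +3 new -> 7 infected
Step 3: +4 new -> 11 infected
Step 4: +4 new -> 15 infected
Step 5: +3 new -> 18 infected
Step 6: +7 new -> 25 infected
Step 7: +7 new -> 32 infected
Step 8: +6 new -> 38 infected
Step 9: +4 new -> 42 infected
Step 10: +3 new -> 45 infected
Step 11: +2 new -> 47 infected
Step 12: +1 new -> 48 infected
Step 13: +0 new -> 48 infected

Answer: 13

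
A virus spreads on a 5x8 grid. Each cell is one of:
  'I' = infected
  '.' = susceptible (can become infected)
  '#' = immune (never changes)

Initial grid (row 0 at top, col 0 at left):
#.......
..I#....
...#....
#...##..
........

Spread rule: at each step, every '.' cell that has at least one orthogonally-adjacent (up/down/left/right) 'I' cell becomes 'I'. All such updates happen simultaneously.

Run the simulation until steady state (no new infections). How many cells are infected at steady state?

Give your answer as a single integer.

Answer: 34

Derivation:
Step 0 (initial): 1 infected
Step 1: +3 new -> 4 infected
Step 2: +5 new -> 9 infected
Step 3: +5 new -> 14 infected
Step 4: +4 new -> 18 infected
Step 5: +5 new -> 23 infected
Step 6: +4 new -> 27 infected
Step 7: +3 new -> 30 infected
Step 8: +3 new -> 33 infected
Step 9: +1 new -> 34 infected
Step 10: +0 new -> 34 infected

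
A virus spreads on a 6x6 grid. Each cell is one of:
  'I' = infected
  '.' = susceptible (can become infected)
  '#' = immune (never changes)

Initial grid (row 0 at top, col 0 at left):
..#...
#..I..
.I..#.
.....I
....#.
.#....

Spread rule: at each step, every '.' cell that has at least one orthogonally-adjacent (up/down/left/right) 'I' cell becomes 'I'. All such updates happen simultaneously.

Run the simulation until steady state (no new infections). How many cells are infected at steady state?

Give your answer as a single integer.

Answer: 31

Derivation:
Step 0 (initial): 3 infected
Step 1: +11 new -> 14 infected
Step 2: +8 new -> 22 infected
Step 3: +6 new -> 28 infected
Step 4: +3 new -> 31 infected
Step 5: +0 new -> 31 infected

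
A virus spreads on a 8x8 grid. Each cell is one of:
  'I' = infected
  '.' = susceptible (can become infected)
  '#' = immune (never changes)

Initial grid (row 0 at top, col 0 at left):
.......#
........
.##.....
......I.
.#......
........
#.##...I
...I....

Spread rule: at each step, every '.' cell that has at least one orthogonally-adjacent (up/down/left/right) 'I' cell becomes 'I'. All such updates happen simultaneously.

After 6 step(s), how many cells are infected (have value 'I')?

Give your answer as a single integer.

Answer: 51

Derivation:
Step 0 (initial): 3 infected
Step 1: +9 new -> 12 infected
Step 2: +12 new -> 24 infected
Step 3: +10 new -> 34 infected
Step 4: +7 new -> 41 infected
Step 5: +6 new -> 47 infected
Step 6: +4 new -> 51 infected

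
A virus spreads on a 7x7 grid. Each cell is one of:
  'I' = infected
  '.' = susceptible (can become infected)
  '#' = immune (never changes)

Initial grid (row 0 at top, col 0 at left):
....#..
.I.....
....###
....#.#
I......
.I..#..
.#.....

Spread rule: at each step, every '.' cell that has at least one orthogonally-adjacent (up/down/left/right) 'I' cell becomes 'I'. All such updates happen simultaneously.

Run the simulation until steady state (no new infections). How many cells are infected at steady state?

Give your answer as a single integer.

Answer: 41

Derivation:
Step 0 (initial): 3 infected
Step 1: +8 new -> 11 infected
Step 2: +10 new -> 21 infected
Step 3: +6 new -> 27 infected
Step 4: +4 new -> 31 infected
Step 5: +4 new -> 35 infected
Step 6: +5 new -> 40 infected
Step 7: +1 new -> 41 infected
Step 8: +0 new -> 41 infected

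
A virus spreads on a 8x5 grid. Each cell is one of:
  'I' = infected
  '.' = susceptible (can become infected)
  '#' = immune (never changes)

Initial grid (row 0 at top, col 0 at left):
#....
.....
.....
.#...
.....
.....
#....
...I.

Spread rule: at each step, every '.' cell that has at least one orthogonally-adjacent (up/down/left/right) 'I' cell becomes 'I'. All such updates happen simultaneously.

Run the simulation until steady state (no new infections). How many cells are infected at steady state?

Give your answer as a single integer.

Step 0 (initial): 1 infected
Step 1: +3 new -> 4 infected
Step 2: +4 new -> 8 infected
Step 3: +5 new -> 13 infected
Step 4: +4 new -> 17 infected
Step 5: +5 new -> 22 infected
Step 6: +4 new -> 26 infected
Step 7: +5 new -> 31 infected
Step 8: +4 new -> 35 infected
Step 9: +2 new -> 37 infected
Step 10: +0 new -> 37 infected

Answer: 37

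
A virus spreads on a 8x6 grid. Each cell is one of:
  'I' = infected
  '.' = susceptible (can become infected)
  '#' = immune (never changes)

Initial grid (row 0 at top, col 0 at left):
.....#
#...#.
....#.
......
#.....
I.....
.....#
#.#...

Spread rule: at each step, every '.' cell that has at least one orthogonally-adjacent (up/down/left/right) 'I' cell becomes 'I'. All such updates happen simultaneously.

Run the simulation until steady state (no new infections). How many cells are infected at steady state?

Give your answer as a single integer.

Step 0 (initial): 1 infected
Step 1: +2 new -> 3 infected
Step 2: +3 new -> 6 infected
Step 3: +5 new -> 11 infected
Step 4: +6 new -> 17 infected
Step 5: +8 new -> 25 infected
Step 6: +6 new -> 31 infected
Step 7: +5 new -> 36 infected
Step 8: +2 new -> 38 infected
Step 9: +2 new -> 40 infected
Step 10: +0 new -> 40 infected

Answer: 40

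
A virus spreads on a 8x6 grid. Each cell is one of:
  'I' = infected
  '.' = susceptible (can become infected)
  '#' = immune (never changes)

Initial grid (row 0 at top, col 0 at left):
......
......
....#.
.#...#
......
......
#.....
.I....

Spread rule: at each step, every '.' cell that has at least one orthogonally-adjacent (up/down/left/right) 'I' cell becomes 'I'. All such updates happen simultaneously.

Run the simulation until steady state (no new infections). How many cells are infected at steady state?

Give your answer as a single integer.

Step 0 (initial): 1 infected
Step 1: +3 new -> 4 infected
Step 2: +3 new -> 7 infected
Step 3: +5 new -> 12 infected
Step 4: +5 new -> 17 infected
Step 5: +5 new -> 22 infected
Step 6: +5 new -> 27 infected
Step 7: +6 new -> 33 infected
Step 8: +4 new -> 37 infected
Step 9: +3 new -> 40 infected
Step 10: +2 new -> 42 infected
Step 11: +2 new -> 44 infected
Step 12: +0 new -> 44 infected

Answer: 44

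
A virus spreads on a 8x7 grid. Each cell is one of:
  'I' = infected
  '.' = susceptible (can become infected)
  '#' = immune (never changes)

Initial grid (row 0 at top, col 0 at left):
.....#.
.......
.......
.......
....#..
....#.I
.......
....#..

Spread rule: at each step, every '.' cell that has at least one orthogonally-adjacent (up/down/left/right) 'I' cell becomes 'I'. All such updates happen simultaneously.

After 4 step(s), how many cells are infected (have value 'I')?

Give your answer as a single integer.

Step 0 (initial): 1 infected
Step 1: +3 new -> 4 infected
Step 2: +4 new -> 8 infected
Step 3: +4 new -> 12 infected
Step 4: +4 new -> 16 infected

Answer: 16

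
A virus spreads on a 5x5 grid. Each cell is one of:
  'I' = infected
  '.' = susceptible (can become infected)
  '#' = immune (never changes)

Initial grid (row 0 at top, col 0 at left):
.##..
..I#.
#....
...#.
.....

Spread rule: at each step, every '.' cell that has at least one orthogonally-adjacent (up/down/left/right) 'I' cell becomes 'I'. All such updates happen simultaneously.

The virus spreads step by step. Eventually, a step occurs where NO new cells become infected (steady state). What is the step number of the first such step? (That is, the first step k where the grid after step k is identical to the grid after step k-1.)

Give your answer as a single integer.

Step 0 (initial): 1 infected
Step 1: +2 new -> 3 infected
Step 2: +4 new -> 7 infected
Step 3: +4 new -> 11 infected
Step 4: +5 new -> 16 infected
Step 5: +3 new -> 19 infected
Step 6: +1 new -> 20 infected
Step 7: +0 new -> 20 infected

Answer: 7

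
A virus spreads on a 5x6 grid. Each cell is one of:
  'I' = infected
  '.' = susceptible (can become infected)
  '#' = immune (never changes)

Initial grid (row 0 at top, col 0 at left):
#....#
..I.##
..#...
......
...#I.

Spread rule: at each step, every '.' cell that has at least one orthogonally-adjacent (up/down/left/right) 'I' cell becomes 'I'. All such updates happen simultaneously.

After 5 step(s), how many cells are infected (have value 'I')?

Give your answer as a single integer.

Step 0 (initial): 2 infected
Step 1: +5 new -> 7 infected
Step 2: +8 new -> 15 infected
Step 3: +5 new -> 20 infected
Step 4: +3 new -> 23 infected
Step 5: +1 new -> 24 infected

Answer: 24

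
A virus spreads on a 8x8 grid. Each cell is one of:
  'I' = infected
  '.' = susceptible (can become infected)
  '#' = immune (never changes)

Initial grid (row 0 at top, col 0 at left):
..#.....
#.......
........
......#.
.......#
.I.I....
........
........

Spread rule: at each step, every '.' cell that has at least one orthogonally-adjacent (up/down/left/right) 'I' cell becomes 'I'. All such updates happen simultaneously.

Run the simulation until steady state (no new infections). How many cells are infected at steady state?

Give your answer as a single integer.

Answer: 60

Derivation:
Step 0 (initial): 2 infected
Step 1: +7 new -> 9 infected
Step 2: +11 new -> 20 infected
Step 3: +11 new -> 31 infected
Step 4: +10 new -> 41 infected
Step 5: +7 new -> 48 infected
Step 6: +5 new -> 53 infected
Step 7: +3 new -> 56 infected
Step 8: +3 new -> 59 infected
Step 9: +1 new -> 60 infected
Step 10: +0 new -> 60 infected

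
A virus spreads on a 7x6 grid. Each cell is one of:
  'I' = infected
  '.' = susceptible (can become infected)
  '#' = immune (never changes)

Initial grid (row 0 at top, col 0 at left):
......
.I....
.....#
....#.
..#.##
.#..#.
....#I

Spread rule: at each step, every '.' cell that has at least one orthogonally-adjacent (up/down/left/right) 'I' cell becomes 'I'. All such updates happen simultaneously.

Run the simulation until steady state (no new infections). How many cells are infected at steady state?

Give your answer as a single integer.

Answer: 33

Derivation:
Step 0 (initial): 2 infected
Step 1: +5 new -> 7 infected
Step 2: +6 new -> 13 infected
Step 3: +6 new -> 19 infected
Step 4: +5 new -> 24 infected
Step 5: +3 new -> 27 infected
Step 6: +2 new -> 29 infected
Step 7: +3 new -> 32 infected
Step 8: +1 new -> 33 infected
Step 9: +0 new -> 33 infected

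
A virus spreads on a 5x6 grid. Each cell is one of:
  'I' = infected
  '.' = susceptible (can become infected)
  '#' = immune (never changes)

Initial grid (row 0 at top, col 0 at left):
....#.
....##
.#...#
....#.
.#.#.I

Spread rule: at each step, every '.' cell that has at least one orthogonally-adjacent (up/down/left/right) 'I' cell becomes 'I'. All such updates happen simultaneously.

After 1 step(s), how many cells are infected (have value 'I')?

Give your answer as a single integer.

Answer: 3

Derivation:
Step 0 (initial): 1 infected
Step 1: +2 new -> 3 infected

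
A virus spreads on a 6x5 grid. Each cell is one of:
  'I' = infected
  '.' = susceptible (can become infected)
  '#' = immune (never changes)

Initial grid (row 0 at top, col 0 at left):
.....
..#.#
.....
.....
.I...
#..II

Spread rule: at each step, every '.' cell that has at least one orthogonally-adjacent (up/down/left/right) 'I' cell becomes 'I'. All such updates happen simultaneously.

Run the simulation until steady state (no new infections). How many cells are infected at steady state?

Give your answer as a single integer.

Step 0 (initial): 3 infected
Step 1: +7 new -> 10 infected
Step 2: +5 new -> 15 infected
Step 3: +5 new -> 20 infected
Step 4: +3 new -> 23 infected
Step 5: +3 new -> 26 infected
Step 6: +1 new -> 27 infected
Step 7: +0 new -> 27 infected

Answer: 27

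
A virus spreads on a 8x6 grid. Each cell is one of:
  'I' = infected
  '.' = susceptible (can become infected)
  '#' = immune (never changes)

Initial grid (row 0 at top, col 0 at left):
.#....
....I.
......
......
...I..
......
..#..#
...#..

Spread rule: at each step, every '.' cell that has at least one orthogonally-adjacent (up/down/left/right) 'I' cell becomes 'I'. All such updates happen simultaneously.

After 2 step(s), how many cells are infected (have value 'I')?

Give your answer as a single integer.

Answer: 22

Derivation:
Step 0 (initial): 2 infected
Step 1: +8 new -> 10 infected
Step 2: +12 new -> 22 infected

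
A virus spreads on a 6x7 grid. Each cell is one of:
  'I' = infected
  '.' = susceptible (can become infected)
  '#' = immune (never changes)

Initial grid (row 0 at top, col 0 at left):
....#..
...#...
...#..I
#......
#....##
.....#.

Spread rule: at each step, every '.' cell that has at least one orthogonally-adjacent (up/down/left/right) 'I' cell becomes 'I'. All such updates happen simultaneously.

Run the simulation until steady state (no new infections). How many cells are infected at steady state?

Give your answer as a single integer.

Answer: 33

Derivation:
Step 0 (initial): 1 infected
Step 1: +3 new -> 4 infected
Step 2: +4 new -> 8 infected
Step 3: +3 new -> 11 infected
Step 4: +2 new -> 13 infected
Step 5: +3 new -> 16 infected
Step 6: +4 new -> 20 infected
Step 7: +4 new -> 24 infected
Step 8: +4 new -> 28 infected
Step 9: +4 new -> 32 infected
Step 10: +1 new -> 33 infected
Step 11: +0 new -> 33 infected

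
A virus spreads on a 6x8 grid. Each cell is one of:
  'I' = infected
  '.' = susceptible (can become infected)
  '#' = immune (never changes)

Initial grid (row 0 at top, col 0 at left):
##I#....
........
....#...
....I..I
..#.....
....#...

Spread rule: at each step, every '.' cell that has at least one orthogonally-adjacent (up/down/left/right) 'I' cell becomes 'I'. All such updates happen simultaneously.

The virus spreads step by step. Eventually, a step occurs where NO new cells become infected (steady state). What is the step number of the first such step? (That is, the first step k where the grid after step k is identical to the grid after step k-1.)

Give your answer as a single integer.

Step 0 (initial): 3 infected
Step 1: +7 new -> 10 infected
Step 2: +12 new -> 22 infected
Step 3: +10 new -> 32 infected
Step 4: +7 new -> 39 infected
Step 5: +2 new -> 41 infected
Step 6: +1 new -> 42 infected
Step 7: +0 new -> 42 infected

Answer: 7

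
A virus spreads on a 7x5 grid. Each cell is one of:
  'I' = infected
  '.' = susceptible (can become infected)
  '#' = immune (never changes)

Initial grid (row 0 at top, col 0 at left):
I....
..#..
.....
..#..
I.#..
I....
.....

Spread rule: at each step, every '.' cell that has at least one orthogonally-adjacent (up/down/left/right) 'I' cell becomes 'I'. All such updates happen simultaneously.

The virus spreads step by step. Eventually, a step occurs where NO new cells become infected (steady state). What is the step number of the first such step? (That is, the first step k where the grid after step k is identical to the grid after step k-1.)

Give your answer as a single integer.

Step 0 (initial): 3 infected
Step 1: +6 new -> 9 infected
Step 2: +6 new -> 15 infected
Step 3: +4 new -> 19 infected
Step 4: +6 new -> 25 infected
Step 5: +5 new -> 30 infected
Step 6: +2 new -> 32 infected
Step 7: +0 new -> 32 infected

Answer: 7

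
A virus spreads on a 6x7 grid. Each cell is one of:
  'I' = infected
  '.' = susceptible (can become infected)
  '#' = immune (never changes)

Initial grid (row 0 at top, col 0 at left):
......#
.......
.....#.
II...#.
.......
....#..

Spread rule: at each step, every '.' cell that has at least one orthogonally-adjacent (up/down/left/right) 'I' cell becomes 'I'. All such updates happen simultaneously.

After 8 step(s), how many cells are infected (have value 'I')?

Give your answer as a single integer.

Step 0 (initial): 2 infected
Step 1: +5 new -> 7 infected
Step 2: +7 new -> 14 infected
Step 3: +7 new -> 21 infected
Step 4: +5 new -> 26 infected
Step 5: +3 new -> 29 infected
Step 6: +4 new -> 33 infected
Step 7: +4 new -> 37 infected
Step 8: +1 new -> 38 infected

Answer: 38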